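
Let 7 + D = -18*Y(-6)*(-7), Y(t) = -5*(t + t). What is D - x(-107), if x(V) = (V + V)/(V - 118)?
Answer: 1699211/225 ≈ 7552.0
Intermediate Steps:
Y(t) = -10*t
x(V) = 2*V/(-118 + V) (x(V) = (2*V)/(-118 + V) = 2*V/(-118 + V))
D = 7553 (D = -7 - (-180)*(-6)*(-7) = -7 - 18*60*(-7) = -7 - 1080*(-7) = -7 + 7560 = 7553)
D - x(-107) = 7553 - 2*(-107)/(-118 - 107) = 7553 - 2*(-107)/(-225) = 7553 - 2*(-107)*(-1)/225 = 7553 - 1*214/225 = 7553 - 214/225 = 1699211/225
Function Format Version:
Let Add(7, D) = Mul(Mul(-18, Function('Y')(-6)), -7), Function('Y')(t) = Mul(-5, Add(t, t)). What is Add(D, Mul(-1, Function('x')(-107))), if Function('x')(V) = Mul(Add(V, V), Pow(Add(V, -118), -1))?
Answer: Rational(1699211, 225) ≈ 7552.0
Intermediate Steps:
Function('Y')(t) = Mul(-10, t) (Function('Y')(t) = Mul(-5, Mul(2, t)) = Mul(-10, t))
Function('x')(V) = Mul(2, V, Pow(Add(-118, V), -1)) (Function('x')(V) = Mul(Mul(2, V), Pow(Add(-118, V), -1)) = Mul(2, V, Pow(Add(-118, V), -1)))
D = 7553 (D = Add(-7, Mul(Mul(-18, Mul(-10, -6)), -7)) = Add(-7, Mul(Mul(-18, 60), -7)) = Add(-7, Mul(-1080, -7)) = Add(-7, 7560) = 7553)
Add(D, Mul(-1, Function('x')(-107))) = Add(7553, Mul(-1, Mul(2, -107, Pow(Add(-118, -107), -1)))) = Add(7553, Mul(-1, Mul(2, -107, Pow(-225, -1)))) = Add(7553, Mul(-1, Mul(2, -107, Rational(-1, 225)))) = Add(7553, Mul(-1, Rational(214, 225))) = Add(7553, Rational(-214, 225)) = Rational(1699211, 225)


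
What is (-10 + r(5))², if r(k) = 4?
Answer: 36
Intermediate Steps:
(-10 + r(5))² = (-10 + 4)² = (-6)² = 36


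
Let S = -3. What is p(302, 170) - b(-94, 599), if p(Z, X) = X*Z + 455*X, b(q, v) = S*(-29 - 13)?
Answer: 128564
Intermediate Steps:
b(q, v) = 126 (b(q, v) = -3*(-29 - 13) = -3*(-42) = 126)
p(Z, X) = 455*X + X*Z
p(302, 170) - b(-94, 599) = 170*(455 + 302) - 1*126 = 170*757 - 126 = 128690 - 126 = 128564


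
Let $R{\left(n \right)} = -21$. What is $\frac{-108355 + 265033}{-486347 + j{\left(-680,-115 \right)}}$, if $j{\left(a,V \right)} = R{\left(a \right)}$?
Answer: $- \frac{78339}{243184} \approx -0.32214$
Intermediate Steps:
$j{\left(a,V \right)} = -21$
$\frac{-108355 + 265033}{-486347 + j{\left(-680,-115 \right)}} = \frac{-108355 + 265033}{-486347 - 21} = \frac{156678}{-486368} = 156678 \left(- \frac{1}{486368}\right) = - \frac{78339}{243184}$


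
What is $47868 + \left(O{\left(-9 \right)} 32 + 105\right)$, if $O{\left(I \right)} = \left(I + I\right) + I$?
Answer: $47109$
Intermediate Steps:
$O{\left(I \right)} = 3 I$ ($O{\left(I \right)} = 2 I + I = 3 I$)
$47868 + \left(O{\left(-9 \right)} 32 + 105\right) = 47868 + \left(3 \left(-9\right) 32 + 105\right) = 47868 + \left(\left(-27\right) 32 + 105\right) = 47868 + \left(-864 + 105\right) = 47868 - 759 = 47109$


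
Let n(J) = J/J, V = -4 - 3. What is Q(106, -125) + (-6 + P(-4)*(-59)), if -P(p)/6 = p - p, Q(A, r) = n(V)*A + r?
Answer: -25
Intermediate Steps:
V = -7
n(J) = 1
Q(A, r) = A + r (Q(A, r) = 1*A + r = A + r)
P(p) = 0 (P(p) = -6*(p - p) = -6*0 = 0)
Q(106, -125) + (-6 + P(-4)*(-59)) = (106 - 125) + (-6 + 0*(-59)) = -19 + (-6 + 0) = -19 - 6 = -25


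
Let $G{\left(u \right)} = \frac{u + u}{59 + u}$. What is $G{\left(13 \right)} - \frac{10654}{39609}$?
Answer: $\frac{14597}{158436} \approx 0.092132$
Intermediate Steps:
$G{\left(u \right)} = \frac{2 u}{59 + u}$
$G{\left(13 \right)} - \frac{10654}{39609} = 2 \cdot 13 \frac{1}{59 + 13} - \frac{10654}{39609} = 2 \cdot 13 \cdot \frac{1}{72} - \frac{10654}{39609} = \frac{13}{36} - \frac{10654}{39609} = \frac{14597}{158436}$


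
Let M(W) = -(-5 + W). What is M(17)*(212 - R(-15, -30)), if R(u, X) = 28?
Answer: -2208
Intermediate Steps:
M(W) = 5 - W
M(17)*(212 - R(-15, -30)) = (5 - 1*17)*(212 - 1*28) = (5 - 17)*(212 - 28) = -12*184 = -2208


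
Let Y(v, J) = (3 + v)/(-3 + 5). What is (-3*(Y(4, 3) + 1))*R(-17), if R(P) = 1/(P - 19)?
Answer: 3/8 ≈ 0.37500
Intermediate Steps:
Y(v, J) = 3/2 + v/2 (Y(v, J) = (3 + v)/2 = (3 + v)*(½) = 3/2 + v/2)
R(P) = 1/(-19 + P)
(-3*(Y(4, 3) + 1))*R(-17) = (-3*((3/2 + (½)*4) + 1))/(-19 - 17) = -3*((3/2 + 2) + 1)/(-36) = -3*(7/2 + 1)*(-1/36) = -3*9/2*(-1/36) = -27/2*(-1/36) = 3/8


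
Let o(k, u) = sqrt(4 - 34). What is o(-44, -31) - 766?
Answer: -766 + I*sqrt(30) ≈ -766.0 + 5.4772*I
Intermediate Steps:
o(k, u) = I*sqrt(30) (o(k, u) = sqrt(-30) = I*sqrt(30))
o(-44, -31) - 766 = I*sqrt(30) - 766 = -766 + I*sqrt(30)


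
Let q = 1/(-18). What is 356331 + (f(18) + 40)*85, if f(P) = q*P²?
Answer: 358201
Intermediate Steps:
q = -1/18 ≈ -0.055556
f(P) = -P²/18
356331 + (f(18) + 40)*85 = 356331 + (-1/18*18² + 40)*85 = 356331 + (-1/18*324 + 40)*85 = 356331 + (-18 + 40)*85 = 356331 + 22*85 = 356331 + 1870 = 358201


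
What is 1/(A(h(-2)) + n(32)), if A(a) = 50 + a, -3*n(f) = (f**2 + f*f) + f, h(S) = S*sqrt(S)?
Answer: -2895/1862486 + 9*I*sqrt(2)/1862486 ≈ -0.0015544 + 6.8338e-6*I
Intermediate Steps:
h(S) = S**(3/2)
n(f) = -2*f**2/3 - f/3 (n(f) = -((f**2 + f*f) + f)/3 = -((f**2 + f**2) + f)/3 = -(2*f**2 + f)/3 = -(f + 2*f**2)/3 = -2*f**2/3 - f/3)
1/(A(h(-2)) + n(32)) = 1/((50 + (-2)**(3/2)) - 1/3*32*(1 + 2*32)) = 1/((50 - 2*I*sqrt(2)) - 1/3*32*(1 + 64)) = 1/((50 - 2*I*sqrt(2)) - 1/3*32*65) = 1/((50 - 2*I*sqrt(2)) - 2080/3) = 1/(-1930/3 - 2*I*sqrt(2))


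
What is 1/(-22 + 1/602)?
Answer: -602/13243 ≈ -0.045458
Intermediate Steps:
1/(-22 + 1/602) = 1/(-13243/602) = -602/13243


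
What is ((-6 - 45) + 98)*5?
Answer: 235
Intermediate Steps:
((-6 - 45) + 98)*5 = (-51 + 98)*5 = 47*5 = 235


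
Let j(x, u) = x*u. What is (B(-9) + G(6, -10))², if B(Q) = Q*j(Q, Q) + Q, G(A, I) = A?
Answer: 535824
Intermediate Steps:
j(x, u) = u*x
B(Q) = Q + Q³ (B(Q) = Q*(Q*Q) + Q = Q*Q² + Q = Q³ + Q = Q + Q³)
(B(-9) + G(6, -10))² = ((-9 + (-9)³) + 6)² = ((-9 - 729) + 6)² = (-738 + 6)² = (-732)² = 535824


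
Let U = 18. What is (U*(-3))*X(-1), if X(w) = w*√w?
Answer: 54*I ≈ 54.0*I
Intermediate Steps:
X(w) = w^(3/2)
(U*(-3))*X(-1) = (18*(-3))*(-1)^(3/2) = -(-54)*I = 54*I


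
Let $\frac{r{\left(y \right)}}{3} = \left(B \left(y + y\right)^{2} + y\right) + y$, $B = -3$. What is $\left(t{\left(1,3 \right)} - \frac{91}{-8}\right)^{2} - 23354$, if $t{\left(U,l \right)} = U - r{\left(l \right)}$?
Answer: $\frac{4992553}{64} \approx 78009.0$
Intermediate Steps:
$r{\left(y \right)} = - 36 y^{2} + 6 y$ ($r{\left(y \right)} = 3 \left(\left(- 3 \left(y + y\right)^{2} + y\right) + y\right) = 3 \left(\left(- 3 \left(2 y\right)^{2} + y\right) + y\right) = 3 \left(\left(- 3 \cdot 4 y^{2} + y\right) + y\right) = 3 \left(\left(- 12 y^{2} + y\right) + y\right) = 3 \left(\left(y - 12 y^{2}\right) + y\right) = 3 \left(- 12 y^{2} + 2 y\right) = - 36 y^{2} + 6 y$)
$t{\left(U,l \right)} = U - 6 l \left(1 - 6 l\right)$
$\left(t{\left(1,3 \right)} - \frac{91}{-8}\right)^{2} - 23354 = \left(\left(1 + 6 \cdot 3 \left(-1 + 6 \cdot 3\right)\right) - \frac{91}{-8}\right)^{2} - 23354 = \left(\left(1 + 6 \cdot 3 \left(-1 + 18\right)\right) - - \frac{91}{8}\right)^{2} - 23354 = \left(\left(1 + 6 \cdot 3 \cdot 17\right) + \frac{91}{8}\right)^{2} - 23354 = \left(\left(1 + 306\right) + \frac{91}{8}\right)^{2} - 23354 = \left(307 + \frac{91}{8}\right)^{2} - 23354 = \left(\frac{2547}{8}\right)^{2} - 23354 = \frac{6487209}{64} - 23354 = \frac{4992553}{64}$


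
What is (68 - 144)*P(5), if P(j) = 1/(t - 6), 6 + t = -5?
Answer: 76/17 ≈ 4.4706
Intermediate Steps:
t = -11 (t = -6 - 5 = -11)
P(j) = -1/17 (P(j) = 1/(-11 - 6) = 1/(-17) = -1/17)
(68 - 144)*P(5) = (68 - 144)*(-1/17) = -76*(-1/17) = 76/17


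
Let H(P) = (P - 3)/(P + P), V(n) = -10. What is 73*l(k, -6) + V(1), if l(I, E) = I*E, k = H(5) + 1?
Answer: -2678/5 ≈ -535.60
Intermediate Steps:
H(P) = (-3 + P)/(2*P) (H(P) = (-3 + P)/((2*P)) = (-3 + P)*(1/(2*P)) = (-3 + P)/(2*P))
k = 6/5 (k = (½)*(-3 + 5)/5 + 1 = (½)*(⅕)*2 + 1 = ⅕ + 1 = 6/5 ≈ 1.2000)
l(I, E) = E*I
73*l(k, -6) + V(1) = 73*(-6*6/5) - 10 = 73*(-36/5) - 10 = -2628/5 - 10 = -2678/5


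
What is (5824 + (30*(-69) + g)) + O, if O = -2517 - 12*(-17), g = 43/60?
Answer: 86503/60 ≈ 1441.7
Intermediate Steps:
g = 43/60 (g = 43*(1/60) = 43/60 ≈ 0.71667)
O = -2313 (O = -2517 - 1*(-204) = -2517 + 204 = -2313)
(5824 + (30*(-69) + g)) + O = (5824 + (30*(-69) + 43/60)) - 2313 = (5824 + (-2070 + 43/60)) - 2313 = (5824 - 124157/60) - 2313 = 225283/60 - 2313 = 86503/60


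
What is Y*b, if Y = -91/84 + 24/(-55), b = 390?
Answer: -13039/22 ≈ -592.68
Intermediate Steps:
Y = -1003/660 (Y = -91*1/84 + 24*(-1/55) = -13/12 - 24/55 = -1003/660 ≈ -1.5197)
Y*b = -1003/660*390 = -13039/22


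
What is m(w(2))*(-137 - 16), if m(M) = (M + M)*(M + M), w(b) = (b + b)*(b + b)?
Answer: -156672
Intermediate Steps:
w(b) = 4*b**2 (w(b) = (2*b)*(2*b) = 4*b**2)
m(M) = 4*M**2 (m(M) = (2*M)*(2*M) = 4*M**2)
m(w(2))*(-137 - 16) = (4*(4*2**2)**2)*(-137 - 16) = (4*(4*4)**2)*(-153) = (4*16**2)*(-153) = (4*256)*(-153) = 1024*(-153) = -156672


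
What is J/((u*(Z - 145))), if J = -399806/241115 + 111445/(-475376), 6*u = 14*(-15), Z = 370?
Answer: 72309746077/300878246130000 ≈ 0.00024033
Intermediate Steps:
u = -35 (u = (14*(-15))/6 = (1/6)*(-210) = -35)
J = -216929238231/114620284240 (J = -399806*1/241115 + 111445*(-1/475376) = -399806/241115 - 111445/475376 = -216929238231/114620284240 ≈ -1.8926)
J/((u*(Z - 145))) = -216929238231*(-1/(35*(370 - 145)))/114620284240 = -216929238231/(114620284240*((-35*225))) = -216929238231/114620284240/(-7875) = -216929238231/114620284240*(-1/7875) = 72309746077/300878246130000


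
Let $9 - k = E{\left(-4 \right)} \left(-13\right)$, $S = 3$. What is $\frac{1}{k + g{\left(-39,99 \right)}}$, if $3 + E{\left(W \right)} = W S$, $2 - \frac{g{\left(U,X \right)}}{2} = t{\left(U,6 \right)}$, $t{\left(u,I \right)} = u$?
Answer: $- \frac{1}{104} \approx -0.0096154$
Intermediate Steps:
$g{\left(U,X \right)} = 4 - 2 U$
$E{\left(W \right)} = -3 + 3 W$ ($E{\left(W \right)} = -3 + W 3 = -3 + 3 W$)
$k = -186$ ($k = 9 - \left(-3 + 3 \left(-4\right)\right) \left(-13\right) = 9 - \left(-3 - 12\right) \left(-13\right) = 9 - \left(-15\right) \left(-13\right) = 9 - 195 = -186$)
$\frac{1}{k + g{\left(-39,99 \right)}} = \frac{1}{-186 + \left(4 - -78\right)} = \frac{1}{-186 + \left(4 + 78\right)} = \frac{1}{-186 + 82} = \frac{1}{-104} = - \frac{1}{104}$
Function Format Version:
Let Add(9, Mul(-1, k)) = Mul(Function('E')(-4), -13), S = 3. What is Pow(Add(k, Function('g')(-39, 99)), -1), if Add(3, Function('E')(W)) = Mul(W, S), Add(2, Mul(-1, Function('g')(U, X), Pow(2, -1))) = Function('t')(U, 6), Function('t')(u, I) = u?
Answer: Rational(-1, 104) ≈ -0.0096154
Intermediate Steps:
Function('g')(U, X) = Add(4, Mul(-2, U))
Function('E')(W) = Add(-3, Mul(3, W)) (Function('E')(W) = Add(-3, Mul(W, 3)) = Add(-3, Mul(3, W)))
k = -186 (k = Add(9, Mul(-1, Mul(Add(-3, Mul(3, -4)), -13))) = Add(9, Mul(-1, Mul(Add(-3, -12), -13))) = Add(9, Mul(-1, Mul(-15, -13))) = Add(9, Mul(-1, 195)) = Add(9, -195) = -186)
Pow(Add(k, Function('g')(-39, 99)), -1) = Pow(Add(-186, Add(4, Mul(-2, -39))), -1) = Pow(Add(-186, Add(4, 78)), -1) = Pow(Add(-186, 82), -1) = Pow(-104, -1) = Rational(-1, 104)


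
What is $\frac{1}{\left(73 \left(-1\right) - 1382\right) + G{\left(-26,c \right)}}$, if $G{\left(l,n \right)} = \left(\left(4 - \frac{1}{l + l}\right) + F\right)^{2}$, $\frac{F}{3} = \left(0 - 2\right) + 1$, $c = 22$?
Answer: $- \frac{2704}{3931511} \approx -0.00068778$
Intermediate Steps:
$F = -3$ ($F = 3 \left(\left(0 - 2\right) + 1\right) = 3 \left(-2 + 1\right) = 3 \left(-1\right) = -3$)
$G{\left(l,n \right)} = \left(1 - \frac{1}{2 l}\right)^{2}$ ($G{\left(l,n \right)} = \left(\left(4 - \frac{1}{l + l}\right) - 3\right)^{2} = \left(\left(4 - \frac{1}{2 l}\right) - 3\right)^{2} = \left(1 - \frac{1}{2 l}\right)^{2}$)
$\frac{1}{\left(73 \left(-1\right) - 1382\right) + G{\left(-26,c \right)}} = \frac{1}{\left(73 \left(-1\right) - 1382\right) + \frac{\left(-1 + 2 \left(-26\right)\right)^{2}}{4 \cdot 676}} = \frac{1}{\left(-73 - 1382\right) + \frac{1}{4} \cdot \frac{1}{676} \left(-1 - 52\right)^{2}} = \frac{1}{-1455 + \frac{1}{4} \cdot \frac{1}{676} \left(-53\right)^{2}} = \frac{1}{-1455 + \frac{1}{4} \cdot \frac{1}{676} \cdot 2809} = \frac{1}{-1455 + \frac{2809}{2704}} = \frac{1}{- \frac{3931511}{2704}} = - \frac{2704}{3931511}$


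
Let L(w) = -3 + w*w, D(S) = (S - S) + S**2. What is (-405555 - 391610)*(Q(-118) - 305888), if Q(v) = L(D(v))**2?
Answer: -29964309035409928927765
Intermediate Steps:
D(S) = S**2 (D(S) = 0 + S**2 = S**2)
L(w) = -3 + w**2
Q(v) = (-3 + v**4)**2 (Q(v) = (-3 + (v**2)**2)**2 = (-3 + v**4)**2)
(-405555 - 391610)*(Q(-118) - 305888) = (-405555 - 391610)*((-3 + (-118)**4)**2 - 305888) = -797165*((-3 + 193877776)**2 - 305888) = -797165*(193877773**2 - 305888) = -797165*(37588590863439529 - 305888) = -797165*37588590863133641 = -29964309035409928927765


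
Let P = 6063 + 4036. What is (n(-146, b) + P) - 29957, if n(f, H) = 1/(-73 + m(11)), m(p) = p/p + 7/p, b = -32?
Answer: -15588541/785 ≈ -19858.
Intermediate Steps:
P = 10099
m(p) = 1 + 7/p
n(f, H) = -11/785 (n(f, H) = 1/(-73 + (7 + 11)/11) = 1/(-73 + (1/11)*18) = 1/(-73 + 18/11) = 1/(-785/11) = -11/785)
(n(-146, b) + P) - 29957 = (-11/785 + 10099) - 29957 = 7927704/785 - 29957 = -15588541/785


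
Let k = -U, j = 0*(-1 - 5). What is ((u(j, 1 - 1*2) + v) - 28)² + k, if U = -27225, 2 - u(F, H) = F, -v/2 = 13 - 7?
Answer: 28669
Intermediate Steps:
j = 0 (j = 0*(-6) = 0)
v = -12 (v = -2*(13 - 7) = -2*6 = -12)
u(F, H) = 2 - F
k = 27225 (k = -1*(-27225) = 27225)
((u(j, 1 - 1*2) + v) - 28)² + k = (((2 - 1*0) - 12) - 28)² + 27225 = (((2 + 0) - 12) - 28)² + 27225 = ((2 - 12) - 28)² + 27225 = (-10 - 28)² + 27225 = (-38)² + 27225 = 1444 + 27225 = 28669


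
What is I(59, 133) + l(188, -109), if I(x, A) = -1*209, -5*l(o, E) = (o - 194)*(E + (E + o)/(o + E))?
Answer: -1693/5 ≈ -338.60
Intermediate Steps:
l(o, E) = -(1 + E)*(-194 + o)/5 (l(o, E) = -(o - 194)*(E + (E + o)/(o + E))/5 = -(-194 + o)*(E + (E + o)/(E + o))/5 = -(-194 + o)*(E + 1)/5 = -(-194 + o)*(1 + E)/5 = -(1 + E)*(-194 + o)/5)
I(x, A) = -209
I(59, 133) + l(188, -109) = -209 + (194/5 - ⅕*188 + (194/5)*(-109) - ⅕*(-109)*188) = -209 + (194/5 - 188/5 - 21146/5 + 20492/5) = -209 - 648/5 = -1693/5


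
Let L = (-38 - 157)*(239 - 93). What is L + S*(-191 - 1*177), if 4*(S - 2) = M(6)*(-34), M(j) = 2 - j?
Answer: -41718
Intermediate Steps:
S = 36 (S = 2 + ((2 - 1*6)*(-34))/4 = 2 + ((2 - 6)*(-34))/4 = 2 + (-4*(-34))/4 = 2 + (¼)*136 = 2 + 34 = 36)
L = -28470 (L = -195*146 = -28470)
L + S*(-191 - 1*177) = -28470 + 36*(-191 - 1*177) = -28470 + 36*(-191 - 177) = -28470 + 36*(-368) = -28470 - 13248 = -41718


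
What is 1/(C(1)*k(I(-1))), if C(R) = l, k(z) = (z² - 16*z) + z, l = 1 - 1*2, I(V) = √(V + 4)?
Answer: 1/222 + 5*√3/222 ≈ 0.043515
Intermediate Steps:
I(V) = √(4 + V)
l = -1 (l = 1 - 2 = -1)
k(z) = z² - 15*z
C(R) = -1
1/(C(1)*k(I(-1))) = 1/(-√(4 - 1)*(-15 + √(4 - 1))) = 1/(-√3*(-15 + √3)) = -√3/(3*(-15 + √3))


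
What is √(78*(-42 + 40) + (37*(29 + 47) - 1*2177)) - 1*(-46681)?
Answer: 46681 + √479 ≈ 46703.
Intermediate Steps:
√(78*(-42 + 40) + (37*(29 + 47) - 1*2177)) - 1*(-46681) = √(78*(-2) + (37*76 - 2177)) + 46681 = √(-156 + (2812 - 2177)) + 46681 = √(-156 + 635) + 46681 = √479 + 46681 = 46681 + √479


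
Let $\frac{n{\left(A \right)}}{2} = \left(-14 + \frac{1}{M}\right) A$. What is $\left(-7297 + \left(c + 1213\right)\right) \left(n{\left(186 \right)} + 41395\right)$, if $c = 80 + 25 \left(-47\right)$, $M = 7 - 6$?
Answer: $-262457061$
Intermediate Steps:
$M = 1$ ($M = 7 - 6 = 1$)
$c = -1095$ ($c = 80 - 1175 = -1095$)
$n{\left(A \right)} = - 26 A$ ($n{\left(A \right)} = 2 \left(-14 + 1^{-1}\right) A = 2 \left(-14 + 1\right) A = 2 \left(- 13 A\right) = - 26 A$)
$\left(-7297 + \left(c + 1213\right)\right) \left(n{\left(186 \right)} + 41395\right) = \left(-7297 + \left(-1095 + 1213\right)\right) \left(\left(-26\right) 186 + 41395\right) = \left(-7297 + 118\right) \left(-4836 + 41395\right) = \left(-7179\right) 36559 = -262457061$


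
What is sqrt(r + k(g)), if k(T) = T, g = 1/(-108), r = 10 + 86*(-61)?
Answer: I*sqrt(1696467)/18 ≈ 72.36*I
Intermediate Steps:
r = -5236 (r = 10 - 5246 = -5236)
g = -1/108 ≈ -0.0092593
sqrt(r + k(g)) = sqrt(-5236 - 1/108) = sqrt(-565489/108) = I*sqrt(1696467)/18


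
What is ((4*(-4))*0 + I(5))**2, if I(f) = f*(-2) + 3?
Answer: 49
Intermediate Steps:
I(f) = 3 - 2*f (I(f) = -2*f + 3 = 3 - 2*f)
((4*(-4))*0 + I(5))**2 = ((4*(-4))*0 + (3 - 2*5))**2 = (-16*0 + (3 - 10))**2 = (0 - 7)**2 = (-7)**2 = 49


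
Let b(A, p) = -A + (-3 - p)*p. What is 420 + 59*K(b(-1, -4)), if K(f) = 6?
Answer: 774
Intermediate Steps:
b(A, p) = -A + p*(-3 - p)
420 + 59*K(b(-1, -4)) = 420 + 59*6 = 420 + 354 = 774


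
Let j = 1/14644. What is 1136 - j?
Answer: 16635583/14644 ≈ 1136.0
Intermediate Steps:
j = 1/14644 ≈ 6.8287e-5
1136 - j = 1136 - 1*1/14644 = 1136 - 1/14644 = 16635583/14644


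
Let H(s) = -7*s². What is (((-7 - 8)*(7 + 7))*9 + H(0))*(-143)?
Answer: 270270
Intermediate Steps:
(((-7 - 8)*(7 + 7))*9 + H(0))*(-143) = (((-7 - 8)*(7 + 7))*9 - 7*0²)*(-143) = (-15*14*9 - 7*0)*(-143) = (-210*9 + 0)*(-143) = (-1890 + 0)*(-143) = -1890*(-143) = 270270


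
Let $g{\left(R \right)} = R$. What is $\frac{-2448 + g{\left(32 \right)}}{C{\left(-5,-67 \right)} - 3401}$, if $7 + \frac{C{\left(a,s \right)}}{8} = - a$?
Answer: $\frac{2416}{3417} \approx 0.70705$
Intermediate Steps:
$C{\left(a,s \right)} = -56 - 8 a$ ($C{\left(a,s \right)} = -56 + 8 \left(- a\right) = -56 - 8 a$)
$\frac{-2448 + g{\left(32 \right)}}{C{\left(-5,-67 \right)} - 3401} = \frac{-2448 + 32}{\left(-56 - -40\right) - 3401} = - \frac{2416}{\left(-56 + 40\right) - 3401} = - \frac{2416}{-16 - 3401} = - \frac{2416}{-3417} = \left(-2416\right) \left(- \frac{1}{3417}\right) = \frac{2416}{3417}$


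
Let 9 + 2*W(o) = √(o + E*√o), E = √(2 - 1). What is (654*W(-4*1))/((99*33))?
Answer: -109/121 + 109*√(-4 + 2*I)/1089 ≈ -0.85219 + 0.20601*I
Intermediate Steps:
E = 1 (E = √1 = 1)
W(o) = -9/2 + √(o + √o)/2 (W(o) = -9/2 + √(o + 1*√o)/2 = -9/2 + √(o + √o)/2)
(654*W(-4*1))/((99*33)) = (654*(-9/2 + √(-4*1 + √(-4*1))/2))/((99*33)) = (654*(-9/2 + √(-4 + √(-4))/2))/3267 = (654*(-9/2 + √(-4 + 2*I)/2))*(1/3267) = (-2943 + 327*√(-4 + 2*I))*(1/3267) = -109/121 + 109*√(-4 + 2*I)/1089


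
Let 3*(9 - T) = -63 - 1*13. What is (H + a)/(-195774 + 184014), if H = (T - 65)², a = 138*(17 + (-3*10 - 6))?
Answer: 1081/7560 ≈ 0.14299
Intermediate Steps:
T = 103/3 (T = 9 - (-63 - 1*13)/3 = 9 - (-63 - 13)/3 = 9 - ⅓*(-76) = 9 + 76/3 = 103/3 ≈ 34.333)
a = -2622 (a = 138*(17 + (-30 - 6)) = 138*(17 - 36) = 138*(-19) = -2622)
H = 8464/9 (H = (103/3 - 65)² = (-92/3)² = 8464/9 ≈ 940.44)
(H + a)/(-195774 + 184014) = (8464/9 - 2622)/(-195774 + 184014) = -15134/9/(-11760) = -15134/9*(-1/11760) = 1081/7560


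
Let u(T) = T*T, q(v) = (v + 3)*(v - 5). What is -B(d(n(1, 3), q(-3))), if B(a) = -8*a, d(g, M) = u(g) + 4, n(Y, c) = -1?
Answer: 40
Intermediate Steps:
q(v) = (-5 + v)*(3 + v) (q(v) = (3 + v)*(-5 + v) = (-5 + v)*(3 + v))
u(T) = T²
d(g, M) = 4 + g² (d(g, M) = g² + 4 = 4 + g²)
-B(d(n(1, 3), q(-3))) = -(-8)*(4 + (-1)²) = -(-8)*(4 + 1) = -(-8)*5 = -1*(-40) = 40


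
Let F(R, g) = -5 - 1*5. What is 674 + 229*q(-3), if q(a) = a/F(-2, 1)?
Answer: 7427/10 ≈ 742.70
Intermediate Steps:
F(R, g) = -10 (F(R, g) = -5 - 5 = -10)
q(a) = -a/10 (q(a) = a/(-10) = a*(-1/10) = -a/10)
674 + 229*q(-3) = 674 + 229*(-1/10*(-3)) = 674 + 229*(3/10) = 674 + 687/10 = 7427/10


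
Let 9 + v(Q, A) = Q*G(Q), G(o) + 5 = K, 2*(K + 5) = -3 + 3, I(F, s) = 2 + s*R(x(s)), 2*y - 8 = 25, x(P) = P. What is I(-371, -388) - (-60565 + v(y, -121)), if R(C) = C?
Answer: 211285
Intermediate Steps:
y = 33/2 (y = 4 + (½)*25 = 4 + 25/2 = 33/2 ≈ 16.500)
I(F, s) = 2 + s² (I(F, s) = 2 + s*s = 2 + s²)
K = -5 (K = -5 + (-3 + 3)/2 = -5 + (½)*0 = -5 + 0 = -5)
G(o) = -10 (G(o) = -5 - 5 = -10)
v(Q, A) = -9 - 10*Q (v(Q, A) = -9 + Q*(-10) = -9 - 10*Q)
I(-371, -388) - (-60565 + v(y, -121)) = (2 + (-388)²) - (-60565 + (-9 - 10*33/2)) = (2 + 150544) - (-60565 + (-9 - 165)) = 150546 - (-60565 - 174) = 150546 - 1*(-60739) = 150546 + 60739 = 211285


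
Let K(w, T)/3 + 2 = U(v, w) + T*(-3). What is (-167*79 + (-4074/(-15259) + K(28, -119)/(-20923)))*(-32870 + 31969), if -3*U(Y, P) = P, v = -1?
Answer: 62213035079362/5233837 ≈ 1.1887e+7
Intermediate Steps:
U(Y, P) = -P/3
K(w, T) = -6 - w - 9*T (K(w, T) = -6 + 3*(-w/3 + T*(-3)) = -6 + 3*(-w/3 - 3*T) = -6 + 3*(-3*T - w/3) = -6 + (-w - 9*T) = -6 - w - 9*T)
(-167*79 + (-4074/(-15259) + K(28, -119)/(-20923)))*(-32870 + 31969) = (-167*79 + (-4074/(-15259) + (-6 - 1*28 - 9*(-119))/(-20923)))*(-32870 + 31969) = (-13193 + (-4074*(-1/15259) + (-6 - 28 + 1071)*(-1/20923)))*(-901) = (-13193 + (4074/15259 + 1037*(-1/20923)))*(-901) = (-13193 + (4074/15259 - 17/343))*(-901) = (-13193 + 1137979/5233837)*(-901) = -69048873562/5233837*(-901) = 62213035079362/5233837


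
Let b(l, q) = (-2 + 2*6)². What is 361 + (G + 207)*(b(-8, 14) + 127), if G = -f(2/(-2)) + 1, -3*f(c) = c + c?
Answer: 142277/3 ≈ 47426.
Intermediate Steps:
f(c) = -2*c/3 (f(c) = -(c + c)/3 = -2*c/3)
G = ⅓ (G = -(-2)*2/(-2)/3 + 1 = -(-2)*2*(-½)/3 + 1 = -(-2)*(-1)/3 + 1 = -1*⅔ + 1 = -⅔ + 1 = ⅓ ≈ 0.33333)
b(l, q) = 100 (b(l, q) = (-2 + 12)² = 10² = 100)
361 + (G + 207)*(b(-8, 14) + 127) = 361 + (⅓ + 207)*(100 + 127) = 361 + (622/3)*227 = 361 + 141194/3 = 142277/3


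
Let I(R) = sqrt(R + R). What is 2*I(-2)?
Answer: 4*I ≈ 4.0*I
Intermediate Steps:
I(R) = sqrt(2)*sqrt(R) (I(R) = sqrt(2*R) = sqrt(2)*sqrt(R))
2*I(-2) = 2*(sqrt(2)*sqrt(-2)) = 2*(sqrt(2)*(I*sqrt(2))) = 2*(2*I) = 4*I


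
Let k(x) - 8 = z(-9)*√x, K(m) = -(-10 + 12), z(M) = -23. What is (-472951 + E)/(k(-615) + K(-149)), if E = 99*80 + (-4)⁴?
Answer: -929550/108457 - 3563275*I*√615/108457 ≈ -8.5707 - 814.76*I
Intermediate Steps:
K(m) = -2 (K(m) = -1*2 = -2)
E = 8176 (E = 7920 + 256 = 8176)
k(x) = 8 - 23*√x
(-472951 + E)/(k(-615) + K(-149)) = (-472951 + 8176)/((8 - 23*I*√615) - 2) = -464775/((8 - 23*I*√615) - 2) = -464775/(6 - 23*I*√615)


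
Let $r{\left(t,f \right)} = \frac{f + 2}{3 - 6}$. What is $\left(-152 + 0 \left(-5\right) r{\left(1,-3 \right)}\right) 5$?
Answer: $-760$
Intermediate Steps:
$r{\left(t,f \right)} = - \frac{2}{3} - \frac{f}{3}$ ($r{\left(t,f \right)} = \frac{2 + f}{3 - 6} = \frac{2 + f}{-3} = \left(2 + f\right) \left(- \frac{1}{3}\right) = - \frac{2}{3} - \frac{f}{3}$)
$\left(-152 + 0 \left(-5\right) r{\left(1,-3 \right)}\right) 5 = \left(-152 + 0 \left(-5\right) \left(- \frac{2}{3} - -1\right)\right) 5 = \left(-152 + 0 \left(- \frac{2}{3} + 1\right)\right) 5 = \left(-152 + 0 \cdot \frac{1}{3}\right) 5 = \left(-152 + 0\right) 5 = \left(-152\right) 5 = -760$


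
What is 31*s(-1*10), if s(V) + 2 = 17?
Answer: 465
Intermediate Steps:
s(V) = 15 (s(V) = -2 + 17 = 15)
31*s(-1*10) = 31*15 = 465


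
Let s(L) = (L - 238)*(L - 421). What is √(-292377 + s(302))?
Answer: I*√299993 ≈ 547.72*I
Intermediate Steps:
s(L) = (-421 + L)*(-238 + L) (s(L) = (-238 + L)*(-421 + L) = (-421 + L)*(-238 + L))
√(-292377 + s(302)) = √(-292377 + (100198 + 302² - 659*302)) = √(-292377 + (100198 + 91204 - 199018)) = √(-292377 - 7616) = √(-299993) = I*√299993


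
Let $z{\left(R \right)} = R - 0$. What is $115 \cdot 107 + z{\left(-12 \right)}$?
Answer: $12293$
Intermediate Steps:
$z{\left(R \right)} = R$ ($z{\left(R \right)} = R + 0 = R$)
$115 \cdot 107 + z{\left(-12 \right)} = 115 \cdot 107 - 12 = 12305 - 12 = 12293$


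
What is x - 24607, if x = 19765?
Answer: -4842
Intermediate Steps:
x - 24607 = 19765 - 24607 = -4842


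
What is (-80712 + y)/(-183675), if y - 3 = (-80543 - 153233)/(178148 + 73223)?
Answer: 4057627163/9234113685 ≈ 0.43942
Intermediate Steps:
y = 520337/251371 (y = 3 + (-80543 - 153233)/(178148 + 73223) = 3 - 233776/251371 = 520337/251371 ≈ 2.0700)
(-80712 + y)/(-183675) = (-80712 + 520337/251371)/(-183675) = -20288135815/251371*(-1/183675) = 4057627163/9234113685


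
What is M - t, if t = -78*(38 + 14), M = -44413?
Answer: -40357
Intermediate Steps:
t = -4056 (t = -78*52 = -4056)
M - t = -44413 - 1*(-4056) = -44413 + 4056 = -40357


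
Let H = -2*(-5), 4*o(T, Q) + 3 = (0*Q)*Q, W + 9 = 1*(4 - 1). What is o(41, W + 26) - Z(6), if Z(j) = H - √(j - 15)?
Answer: -43/4 + 3*I ≈ -10.75 + 3.0*I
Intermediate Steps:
W = -6 (W = -9 + 1*(4 - 1) = -9 + 1*3 = -9 + 3 = -6)
o(T, Q) = -¾ (o(T, Q) = -¾ + ((0*Q)*Q)/4 = -¾ + (0*Q)/4 = -¾ + (¼)*0 = -¾ + 0 = -¾)
H = 10
Z(j) = 10 - √(-15 + j) (Z(j) = 10 - √(j - 15) = 10 - √(-15 + j))
o(41, W + 26) - Z(6) = -¾ - (10 - √(-15 + 6)) = -¾ - (10 - √(-9)) = -¾ - (10 - 3*I) = -¾ + (-10 + 3*I) = -43/4 + 3*I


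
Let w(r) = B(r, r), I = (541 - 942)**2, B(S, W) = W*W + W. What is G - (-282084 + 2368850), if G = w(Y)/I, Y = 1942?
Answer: -335550286260/160801 ≈ -2.0867e+6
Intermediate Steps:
B(S, W) = W + W**2 (B(S, W) = W**2 + W = W + W**2)
I = 160801 (I = (-401)**2 = 160801)
w(r) = r*(1 + r)
G = 3773306/160801 (G = (1942*(1 + 1942))/160801 = (1942*1943)*(1/160801) = 3773306*(1/160801) = 3773306/160801 ≈ 23.466)
G - (-282084 + 2368850) = 3773306/160801 - (-282084 + 2368850) = 3773306/160801 - 1*2086766 = 3773306/160801 - 2086766 = -335550286260/160801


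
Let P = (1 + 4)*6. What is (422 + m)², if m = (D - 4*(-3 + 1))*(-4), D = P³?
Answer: 11579912100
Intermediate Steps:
P = 30 (P = 5*6 = 30)
D = 27000 (D = 30³ = 27000)
m = -108032 (m = (27000 - 4*(-3 + 1))*(-4) = (27000 - 4*(-2))*(-4) = (27000 + 8)*(-4) = 27008*(-4) = -108032)
(422 + m)² = (422 - 108032)² = (-107610)² = 11579912100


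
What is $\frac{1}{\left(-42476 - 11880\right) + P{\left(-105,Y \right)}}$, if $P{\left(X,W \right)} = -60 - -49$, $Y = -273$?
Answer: $- \frac{1}{54367} \approx -1.8394 \cdot 10^{-5}$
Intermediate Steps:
$P{\left(X,W \right)} = -11$ ($P{\left(X,W \right)} = -60 + 49 = -11$)
$\frac{1}{\left(-42476 - 11880\right) + P{\left(-105,Y \right)}} = \frac{1}{\left(-42476 - 11880\right) - 11} = \frac{1}{-54356 - 11} = \frac{1}{-54367} = - \frac{1}{54367}$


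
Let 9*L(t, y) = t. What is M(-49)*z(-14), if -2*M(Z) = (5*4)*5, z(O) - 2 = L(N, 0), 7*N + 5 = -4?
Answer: -650/7 ≈ -92.857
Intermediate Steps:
N = -9/7 (N = -5/7 + (1/7)*(-4) = -5/7 - 4/7 = -9/7 ≈ -1.2857)
L(t, y) = t/9
z(O) = 13/7 (z(O) = 2 + (1/9)*(-9/7) = 2 - 1/7 = 13/7)
M(Z) = -50 (M(Z) = -5*4*5/2 = -10*5 = -1/2*100 = -50)
M(-49)*z(-14) = -50*13/7 = -650/7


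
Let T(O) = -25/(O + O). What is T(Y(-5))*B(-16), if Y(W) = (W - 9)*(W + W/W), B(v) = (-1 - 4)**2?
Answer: -625/112 ≈ -5.5804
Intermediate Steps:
B(v) = 25 (B(v) = (-5)**2 = 25)
Y(W) = (1 + W)*(-9 + W) (Y(W) = (-9 + W)*(W + 1) = (-9 + W)*(1 + W) = (1 + W)*(-9 + W))
T(O) = -25/(2*O) (T(O) = -25*1/(2*O) = -25/(2*O))
T(Y(-5))*B(-16) = -25/(2*(-9 + (-5)**2 - 8*(-5)))*25 = -25/(2*(-9 + 25 + 40))*25 = -25/2/56*25 = -25/2*1/56*25 = -25/112*25 = -625/112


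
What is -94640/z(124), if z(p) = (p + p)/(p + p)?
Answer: -94640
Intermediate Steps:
z(p) = 1 (z(p) = (2*p)/((2*p)) = (2*p)*(1/(2*p)) = 1)
-94640/z(124) = -94640/1 = -94640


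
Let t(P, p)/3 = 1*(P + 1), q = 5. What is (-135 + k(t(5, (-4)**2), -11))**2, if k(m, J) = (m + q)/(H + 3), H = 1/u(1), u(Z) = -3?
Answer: 1022121/64 ≈ 15971.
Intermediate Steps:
t(P, p) = 3 + 3*P (t(P, p) = 3*(1*(P + 1)) = 3*(1*(1 + P)) = 3*(1 + P) = 3 + 3*P)
H = -1/3 (H = 1/(-3) = -1/3 ≈ -0.33333)
k(m, J) = 15/8 + 3*m/8 (k(m, J) = (m + 5)/(-1/3 + 3) = (5 + m)/(8/3) = (5 + m)*(3/8) = 15/8 + 3*m/8)
(-135 + k(t(5, (-4)**2), -11))**2 = (-135 + (15/8 + 3*(3 + 3*5)/8))**2 = (-135 + (15/8 + 3*(3 + 15)/8))**2 = (-135 + (15/8 + (3/8)*18))**2 = (-135 + (15/8 + 27/4))**2 = (-135 + 69/8)**2 = (-1011/8)**2 = 1022121/64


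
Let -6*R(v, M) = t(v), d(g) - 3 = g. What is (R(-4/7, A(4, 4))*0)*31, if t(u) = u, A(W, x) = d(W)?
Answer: 0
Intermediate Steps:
d(g) = 3 + g
A(W, x) = 3 + W
R(v, M) = -v/6
(R(-4/7, A(4, 4))*0)*31 = (-(-2)/(3*7)*0)*31 = (-⅙*(-4/7)*0)*31 = ((2/21)*0)*31 = 0*31 = 0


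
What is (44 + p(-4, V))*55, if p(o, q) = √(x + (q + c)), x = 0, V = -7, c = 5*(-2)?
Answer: 2420 + 55*I*√17 ≈ 2420.0 + 226.77*I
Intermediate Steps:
c = -10
p(o, q) = √(-10 + q) (p(o, q) = √(0 + (q - 10)) = √(0 + (-10 + q)) = √(-10 + q))
(44 + p(-4, V))*55 = (44 + √(-10 - 7))*55 = (44 + √(-17))*55 = (44 + I*√17)*55 = 2420 + 55*I*√17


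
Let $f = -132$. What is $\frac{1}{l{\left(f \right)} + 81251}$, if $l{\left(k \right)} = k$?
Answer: $\frac{1}{81119} \approx 1.2328 \cdot 10^{-5}$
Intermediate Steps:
$\frac{1}{l{\left(f \right)} + 81251} = \frac{1}{-132 + 81251} = \frac{1}{81119}$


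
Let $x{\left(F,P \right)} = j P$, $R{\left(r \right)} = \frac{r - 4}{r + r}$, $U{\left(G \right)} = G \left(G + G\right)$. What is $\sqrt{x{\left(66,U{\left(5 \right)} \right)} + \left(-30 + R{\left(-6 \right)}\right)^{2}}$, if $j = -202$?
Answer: $\frac{5 i \sqrt{13319}}{6} \approx 96.173 i$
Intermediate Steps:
$U{\left(G \right)} = 2 G^{2}$ ($U{\left(G \right)} = G 2 G = 2 G^{2}$)
$R{\left(r \right)} = \frac{-4 + r}{2 r}$
$x{\left(F,P \right)} = - 202 P$
$\sqrt{x{\left(66,U{\left(5 \right)} \right)} + \left(-30 + R{\left(-6 \right)}\right)^{2}} = \sqrt{- 202 \cdot 2 \cdot 5^{2} + \left(-30 + \frac{-4 - 6}{2 \left(-6\right)}\right)^{2}} = \sqrt{- 202 \cdot 2 \cdot 25 + \left(-30 + \frac{1}{2} \left(- \frac{1}{6}\right) \left(-10\right)\right)^{2}} = \sqrt{\left(-202\right) 50 + \left(-30 + \frac{5}{6}\right)^{2}} = \sqrt{-10100 + \left(- \frac{175}{6}\right)^{2}} = \sqrt{-10100 + \frac{30625}{36}} = \sqrt{- \frac{332975}{36}} = \frac{5 i \sqrt{13319}}{6}$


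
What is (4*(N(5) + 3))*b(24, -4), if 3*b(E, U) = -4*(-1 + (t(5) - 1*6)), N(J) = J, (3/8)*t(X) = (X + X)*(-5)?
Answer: 53888/9 ≈ 5987.6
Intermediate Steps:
t(X) = -80*X/3 (t(X) = 8*((X + X)*(-5))/3 = 8*((2*X)*(-5))/3 = 8*(-10*X)/3 = -80*X/3)
b(E, U) = 1684/9 (b(E, U) = (-4*(-1 + (-80/3*5 - 1*6)))/3 = (-4*(-1 + (-400/3 - 6)))/3 = (-4*(-1 - 418/3))/3 = (-4*(-421/3))/3 = (⅓)*(1684/3) = 1684/9)
(4*(N(5) + 3))*b(24, -4) = (4*(5 + 3))*(1684/9) = (4*8)*(1684/9) = 32*(1684/9) = 53888/9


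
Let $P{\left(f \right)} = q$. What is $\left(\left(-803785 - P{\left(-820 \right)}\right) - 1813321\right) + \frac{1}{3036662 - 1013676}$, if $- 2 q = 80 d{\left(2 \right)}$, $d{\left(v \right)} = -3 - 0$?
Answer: $- \frac{5294611556835}{2022986} \approx -2.6172 \cdot 10^{6}$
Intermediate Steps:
$d{\left(v \right)} = -3$ ($d{\left(v \right)} = -3 + 0 = -3$)
$q = 120$ ($q = - \frac{80 \left(-3\right)}{2} = \left(- \frac{1}{2}\right) \left(-240\right) = 120$)
$P{\left(f \right)} = 120$
$\left(\left(-803785 - P{\left(-820 \right)}\right) - 1813321\right) + \frac{1}{3036662 - 1013676} = \left(\left(-803785 - 120\right) - 1813321\right) + \frac{1}{3036662 - 1013676} = \left(\left(-803785 - 120\right) - 1813321\right) + \frac{1}{2022986} = \left(-803905 - 1813321\right) + \frac{1}{2022986} = -2617226 + \frac{1}{2022986} = - \frac{5294611556835}{2022986}$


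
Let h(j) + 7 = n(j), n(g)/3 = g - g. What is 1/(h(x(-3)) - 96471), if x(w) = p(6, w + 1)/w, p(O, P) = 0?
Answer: -1/96478 ≈ -1.0365e-5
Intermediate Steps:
x(w) = 0 (x(w) = 0/w = 0)
n(g) = 0 (n(g) = 3*(g - g) = 3*0 = 0)
h(j) = -7 (h(j) = -7 + 0 = -7)
1/(h(x(-3)) - 96471) = 1/(-7 - 96471) = 1/(-96478) = -1/96478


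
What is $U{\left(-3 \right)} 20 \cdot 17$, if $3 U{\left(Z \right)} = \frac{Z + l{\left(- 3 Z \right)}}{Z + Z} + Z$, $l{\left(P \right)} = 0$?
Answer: $- \frac{850}{3} \approx -283.33$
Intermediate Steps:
$U{\left(Z \right)} = \frac{1}{6} + \frac{Z}{3}$ ($U{\left(Z \right)} = \frac{\frac{Z + 0}{Z + Z} + Z}{3} = \frac{\frac{Z}{2 Z} + Z}{3} = \frac{Z \frac{1}{2 Z} + Z}{3} = \frac{\frac{1}{2} + Z}{3} = \frac{1}{6} + \frac{Z}{3}$)
$U{\left(-3 \right)} 20 \cdot 17 = \left(\frac{1}{6} + \frac{1}{3} \left(-3\right)\right) 20 \cdot 17 = \left(\frac{1}{6} - 1\right) 20 \cdot 17 = \left(- \frac{5}{6}\right) 20 \cdot 17 = \left(- \frac{50}{3}\right) 17 = - \frac{850}{3}$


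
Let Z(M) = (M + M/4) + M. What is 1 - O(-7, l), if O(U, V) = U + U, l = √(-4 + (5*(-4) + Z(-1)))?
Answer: 15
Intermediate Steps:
Z(M) = 9*M/4 (Z(M) = (M + M*(¼)) + M = (M + M/4) + M = 5*M/4 + M = 9*M/4)
l = I*√105/2 (l = √(-4 + (5*(-4) + (9/4)*(-1))) = √(-4 + (-20 - 9/4)) = √(-4 - 89/4) = √(-105/4) = I*√105/2 ≈ 5.1235*I)
O(U, V) = 2*U
1 - O(-7, l) = 1 - 2*(-7) = 1 - 1*(-14) = 1 + 14 = 15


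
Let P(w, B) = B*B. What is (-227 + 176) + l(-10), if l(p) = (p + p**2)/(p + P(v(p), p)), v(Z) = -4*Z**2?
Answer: -50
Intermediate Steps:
P(w, B) = B**2
l(p) = 1 (l(p) = (p + p**2)/(p + p**2) = 1)
(-227 + 176) + l(-10) = (-227 + 176) + 1 = -51 + 1 = -50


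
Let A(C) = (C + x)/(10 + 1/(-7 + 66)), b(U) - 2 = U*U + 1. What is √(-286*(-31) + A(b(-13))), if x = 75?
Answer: 13*√18374781/591 ≈ 94.290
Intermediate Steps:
b(U) = 3 + U² (b(U) = 2 + (U*U + 1) = 2 + (U² + 1) = 2 + (1 + U²) = 3 + U²)
A(C) = 1475/197 + 59*C/591 (A(C) = (C + 75)/(10 + 1/(-7 + 66)) = (75 + C)/(10 + 1/59) = (75 + C)/(591/59) = (75 + C)*(59/591) = 1475/197 + 59*C/591)
√(-286*(-31) + A(b(-13))) = √(-286*(-31) + (1475/197 + 59*(3 + (-13)²)/591)) = √(8866 + (1475/197 + 59*(3 + 169)/591)) = √(8866 + (1475/197 + (59/591)*172)) = √(8866 + (1475/197 + 10148/591)) = √(8866 + 14573/591) = √(5254379/591) = 13*√18374781/591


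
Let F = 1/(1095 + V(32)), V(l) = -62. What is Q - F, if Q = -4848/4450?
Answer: -2506217/2298425 ≈ -1.0904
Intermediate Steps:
Q = -2424/2225 (Q = -4848*1/4450 = -2424/2225 ≈ -1.0894)
F = 1/1033 (F = 1/(1095 - 62) = 1/1033 ≈ 0.00096805)
Q - F = -2424/2225 - 1*1/1033 = -2424/2225 - 1/1033 = -2506217/2298425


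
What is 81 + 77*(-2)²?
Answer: 389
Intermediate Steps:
81 + 77*(-2)² = 81 + 77*4 = 81 + 308 = 389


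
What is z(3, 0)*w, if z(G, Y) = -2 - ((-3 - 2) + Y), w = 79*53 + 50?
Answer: 12711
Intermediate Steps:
w = 4237 (w = 4187 + 50 = 4237)
z(G, Y) = 3 - Y (z(G, Y) = -2 - (-5 + Y) = -2 + (5 - Y) = 3 - Y)
z(3, 0)*w = (3 - 1*0)*4237 = (3 + 0)*4237 = 3*4237 = 12711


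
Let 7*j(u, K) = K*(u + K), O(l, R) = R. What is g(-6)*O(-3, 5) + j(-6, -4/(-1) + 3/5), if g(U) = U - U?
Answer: -23/25 ≈ -0.92000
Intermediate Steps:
g(U) = 0
j(u, K) = K*(K + u)/7 (j(u, K) = (K*(u + K))/7 = (K*(K + u))/7 = K*(K + u)/7)
g(-6)*O(-3, 5) + j(-6, -4/(-1) + 3/5) = 0*5 + (-4/(-1) + 3/5)*((-4/(-1) + 3/5) - 6)/7 = 0 + (-4*(-1) + 3*(⅕))*((-4*(-1) + 3*(⅕)) - 6)/7 = 0 + (4 + ⅗)*((4 + ⅗) - 6)/7 = 0 + (⅐)*(23/5)*(23/5 - 6) = 0 + (⅐)*(23/5)*(-7/5) = 0 - 23/25 = -23/25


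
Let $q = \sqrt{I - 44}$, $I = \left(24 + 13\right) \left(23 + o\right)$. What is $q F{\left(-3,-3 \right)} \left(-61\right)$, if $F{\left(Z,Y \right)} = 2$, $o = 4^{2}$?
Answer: $- 122 \sqrt{1399} \approx -4563.2$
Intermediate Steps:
$o = 16$
$I = 1443$ ($I = \left(24 + 13\right) \left(23 + 16\right) = 37 \cdot 39 = 1443$)
$q = \sqrt{1399}$ ($q = \sqrt{1443 - 44} = \sqrt{1399} \approx 37.403$)
$q F{\left(-3,-3 \right)} \left(-61\right) = \sqrt{1399} \cdot 2 \left(-61\right) = 2 \sqrt{1399} \left(-61\right) = - 122 \sqrt{1399}$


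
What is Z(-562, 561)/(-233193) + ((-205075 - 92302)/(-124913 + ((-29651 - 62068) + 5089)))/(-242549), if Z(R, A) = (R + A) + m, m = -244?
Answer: 12501491826454/11965026285750651 ≈ 0.0010448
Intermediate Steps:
Z(R, A) = -244 + A + R (Z(R, A) = (R + A) - 244 = (A + R) - 244 = -244 + A + R)
Z(-562, 561)/(-233193) + ((-205075 - 92302)/(-124913 + ((-29651 - 62068) + 5089)))/(-242549) = (-244 + 561 - 562)/(-233193) + ((-205075 - 92302)/(-124913 + ((-29651 - 62068) + 5089)))/(-242549) = -245*(-1/233193) - 297377/(-124913 + (-91719 + 5089))*(-1/242549) = 245/233193 - 297377/(-124913 - 86630)*(-1/242549) = 245/233193 - 297377/(-211543)*(-1/242549) = 245/233193 - 297377*(-1/211543)*(-1/242549) = 245/233193 + (297377/211543)*(-1/242549) = 245/233193 - 297377/51309543107 = 12501491826454/11965026285750651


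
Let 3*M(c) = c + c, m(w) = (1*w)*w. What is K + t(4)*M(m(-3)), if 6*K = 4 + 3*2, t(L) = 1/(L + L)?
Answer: 29/12 ≈ 2.4167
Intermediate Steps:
t(L) = 1/(2*L)
m(w) = w² (m(w) = w*w = w²)
K = 5/3 (K = (4 + 3*2)/6 = (4 + 6)/6 = (⅙)*10 = 5/3 ≈ 1.6667)
M(c) = 2*c/3 (M(c) = (c + c)/3 = (2*c)/3 = 2*c/3)
K + t(4)*M(m(-3)) = 5/3 + ((½)/4)*((⅔)*(-3)²) = 5/3 + ((½)*(¼))*((⅔)*9) = 5/3 + (⅛)*6 = 5/3 + ¾ = 29/12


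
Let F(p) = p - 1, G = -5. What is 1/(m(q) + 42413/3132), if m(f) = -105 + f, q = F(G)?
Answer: -3132/305239 ≈ -0.010261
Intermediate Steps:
F(p) = -1 + p
q = -6 (q = -1 - 5 = -6)
1/(m(q) + 42413/3132) = 1/((-105 - 6) + 42413/3132) = 1/(-111 + 42413*(1/3132)) = 1/(-111 + 42413/3132) = 1/(-305239/3132) = -3132/305239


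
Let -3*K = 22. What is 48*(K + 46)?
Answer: 1856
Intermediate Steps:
K = -22/3 (K = -1/3*22 = -22/3 ≈ -7.3333)
48*(K + 46) = 48*(-22/3 + 46) = 48*(116/3) = 1856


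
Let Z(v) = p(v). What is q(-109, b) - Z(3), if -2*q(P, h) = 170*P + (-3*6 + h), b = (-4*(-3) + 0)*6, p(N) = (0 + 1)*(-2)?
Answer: 9240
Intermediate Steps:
p(N) = -2 (p(N) = 1*(-2) = -2)
Z(v) = -2
b = 72 (b = (12 + 0)*6 = 12*6 = 72)
q(P, h) = 9 - 85*P - h/2 (q(P, h) = -(170*P + (-3*6 + h))/2 = -(170*P + (-18 + h))/2 = -(-18 + h + 170*P)/2 = 9 - 85*P - h/2)
q(-109, b) - Z(3) = (9 - 85*(-109) - 1/2*72) - 1*(-2) = (9 + 9265 - 36) + 2 = 9238 + 2 = 9240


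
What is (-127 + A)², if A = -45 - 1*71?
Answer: 59049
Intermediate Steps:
A = -116 (A = -45 - 71 = -116)
(-127 + A)² = (-127 - 116)² = (-243)² = 59049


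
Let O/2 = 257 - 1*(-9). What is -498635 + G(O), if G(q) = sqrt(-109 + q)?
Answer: -498635 + 3*sqrt(47) ≈ -4.9861e+5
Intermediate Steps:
O = 532 (O = 2*(257 - 1*(-9)) = 2*(257 + 9) = 2*266 = 532)
-498635 + G(O) = -498635 + sqrt(-109 + 532) = -498635 + sqrt(423) = -498635 + 3*sqrt(47)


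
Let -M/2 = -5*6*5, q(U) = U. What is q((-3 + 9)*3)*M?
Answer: 5400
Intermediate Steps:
M = 300 (M = -2*(-5*6)*5 = -(-60)*5 = -2*(-150) = 300)
q((-3 + 9)*3)*M = ((-3 + 9)*3)*300 = (6*3)*300 = 18*300 = 5400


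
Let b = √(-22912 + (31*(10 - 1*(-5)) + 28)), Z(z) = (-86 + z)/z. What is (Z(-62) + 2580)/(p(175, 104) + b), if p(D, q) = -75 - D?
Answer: -20013500/2632489 - 240162*I*√2491/2632489 ≈ -7.6025 - 4.5533*I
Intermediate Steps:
Z(z) = (-86 + z)/z
b = 3*I*√2491 (b = √(-22912 + (31*(10 + 5) + 28)) = √(-22912 + (31*15 + 28)) = √(-22912 + (465 + 28)) = √(-22912 + 493) = √(-22419) = 3*I*√2491 ≈ 149.73*I)
(Z(-62) + 2580)/(p(175, 104) + b) = ((-86 - 62)/(-62) + 2580)/((-75 - 1*175) + 3*I*√2491) = (-1/62*(-148) + 2580)/((-75 - 175) + 3*I*√2491) = (74/31 + 2580)/(-250 + 3*I*√2491) = 80054/(31*(-250 + 3*I*√2491))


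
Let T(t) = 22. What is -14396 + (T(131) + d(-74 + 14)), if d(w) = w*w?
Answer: -10774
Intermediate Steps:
d(w) = w**2
-14396 + (T(131) + d(-74 + 14)) = -14396 + (22 + (-74 + 14)**2) = -14396 + (22 + (-60)**2) = -14396 + (22 + 3600) = -14396 + 3622 = -10774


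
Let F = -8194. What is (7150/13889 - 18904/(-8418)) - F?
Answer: 479172788572/58458801 ≈ 8196.8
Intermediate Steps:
(7150/13889 - 18904/(-8418)) - F = (7150/13889 - 18904/(-8418)) - 1*(-8194) = (7150*(1/13889) - 18904*(-1/8418)) + 8194 = (7150/13889 + 9452/4209) + 8194 = 161373178/58458801 + 8194 = 479172788572/58458801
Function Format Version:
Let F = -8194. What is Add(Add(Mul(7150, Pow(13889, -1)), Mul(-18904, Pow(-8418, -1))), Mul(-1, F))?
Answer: Rational(479172788572, 58458801) ≈ 8196.8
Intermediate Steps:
Add(Add(Mul(7150, Pow(13889, -1)), Mul(-18904, Pow(-8418, -1))), Mul(-1, F)) = Add(Add(Mul(7150, Pow(13889, -1)), Mul(-18904, Pow(-8418, -1))), Mul(-1, -8194)) = Add(Add(Mul(7150, Rational(1, 13889)), Mul(-18904, Rational(-1, 8418))), 8194) = Add(Add(Rational(7150, 13889), Rational(9452, 4209)), 8194) = Add(Rational(161373178, 58458801), 8194) = Rational(479172788572, 58458801)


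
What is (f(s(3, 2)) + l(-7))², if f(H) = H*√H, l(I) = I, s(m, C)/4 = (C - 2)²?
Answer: 49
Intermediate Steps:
s(m, C) = 4*(-2 + C)² (s(m, C) = 4*(C - 2)² = 4*(-2 + C)²)
f(H) = H^(3/2)
(f(s(3, 2)) + l(-7))² = ((4*(-2 + 2)²)^(3/2) - 7)² = ((4*0²)^(3/2) - 7)² = ((4*0)^(3/2) - 7)² = (0^(3/2) - 7)² = (0 - 7)² = (-7)² = 49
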